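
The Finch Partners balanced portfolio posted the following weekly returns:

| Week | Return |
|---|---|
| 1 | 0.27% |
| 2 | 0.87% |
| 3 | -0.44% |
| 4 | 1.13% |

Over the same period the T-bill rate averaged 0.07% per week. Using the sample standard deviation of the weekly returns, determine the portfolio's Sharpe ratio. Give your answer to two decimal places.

0.55

μ = (0.27 + 0.87 − 0.44 + 1.13) / 4 = 1.830 / 4 = 0.4575%
Σ(r − μ)² = 1.4631; sample σ = √(1.4631/3) = 0.6984%
Sharpe = (μ − rf) / σ = (0.4575 − 0.07) / 0.6984 = 0.3875 / 0.6984 = 0.5548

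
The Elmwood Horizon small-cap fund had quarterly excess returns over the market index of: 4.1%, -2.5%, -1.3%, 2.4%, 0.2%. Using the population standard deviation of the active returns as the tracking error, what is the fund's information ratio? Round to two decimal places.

μ = (4.1 − 2.5 − 1.3 + 2.4 + 0.2) / 5 = 0.5800%
Population σ = √[Σ(r − μ)² / 5] = √[28.8680 / 5] = √5.7736 = 2.4028%
IR = μ / tracking error = 0.5800 / 2.4028 = 0.2414

0.24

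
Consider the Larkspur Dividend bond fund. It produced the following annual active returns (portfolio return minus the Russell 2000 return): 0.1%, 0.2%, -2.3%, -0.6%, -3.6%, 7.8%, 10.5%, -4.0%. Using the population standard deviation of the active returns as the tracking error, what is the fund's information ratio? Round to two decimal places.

0.20

r̄ = (0.1 + 0.2 − 2.3 − 0.6 − 3.6 + 7.8 + 10.5 − 4) / 8 = 8.10 / 8 = 1.0125%
Population σ = √[Σ(r − r̄)² / 8] = √[197.5488 / 8] = √24.6936 = 4.9693%
IR = r̄ / tracking error = 1.0125 / 4.9693 = 0.2038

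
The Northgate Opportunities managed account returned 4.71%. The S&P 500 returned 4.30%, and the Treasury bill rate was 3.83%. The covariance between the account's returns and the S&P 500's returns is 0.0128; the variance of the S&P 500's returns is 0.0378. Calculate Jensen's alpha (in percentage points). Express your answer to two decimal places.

0.72

β = Cov / Var = 0.0128 / 0.0378 = 0.3386
E[R] = Rf + β(Rm − Rf) = 3.83% + 0.3386 × (4.30% − 3.83%) = 3.9891%
α = Rp − E[R] = 4.71% − 3.9891% = 0.7209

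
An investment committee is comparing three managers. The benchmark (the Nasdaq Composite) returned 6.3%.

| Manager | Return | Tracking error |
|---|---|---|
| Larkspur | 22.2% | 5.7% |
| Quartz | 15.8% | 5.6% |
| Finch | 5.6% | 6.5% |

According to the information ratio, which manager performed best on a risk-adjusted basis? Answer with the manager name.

Larkspur: IR = (22.2% − 6.3%) / 5.7% = 2.789
Quartz: IR = (15.8% − 6.3%) / 5.6% = 1.696
Finch: IR = (5.6% − 6.3%) / 6.5% = -0.108
Highest: Larkspur (2.789).

Larkspur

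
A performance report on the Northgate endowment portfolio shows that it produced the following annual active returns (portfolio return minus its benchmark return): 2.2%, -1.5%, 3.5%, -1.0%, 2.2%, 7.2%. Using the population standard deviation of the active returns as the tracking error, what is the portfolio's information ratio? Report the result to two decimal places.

μ = (2.2 − 1.5 + 3.5 − 1 + 2.2 + 7.2) / 6 = 12.60 / 6 = 2.1000%
Population std dev = √[50.5600 / 6] = 2.9029%
IR = μ / tracking error = 2.1000 / 2.9029 = 0.7234

0.72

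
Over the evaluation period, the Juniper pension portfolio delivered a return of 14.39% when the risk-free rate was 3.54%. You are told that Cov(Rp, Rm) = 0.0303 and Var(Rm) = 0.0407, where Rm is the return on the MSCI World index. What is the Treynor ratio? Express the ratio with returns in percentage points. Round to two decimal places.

β = Cov / Var = 0.0303 / 0.0407 = 0.7445
Treynor = (Rp − Rf) / β = (14.39% − 3.54%) / 0.7445 = 10.85 / 0.7445 = 14.5735

14.57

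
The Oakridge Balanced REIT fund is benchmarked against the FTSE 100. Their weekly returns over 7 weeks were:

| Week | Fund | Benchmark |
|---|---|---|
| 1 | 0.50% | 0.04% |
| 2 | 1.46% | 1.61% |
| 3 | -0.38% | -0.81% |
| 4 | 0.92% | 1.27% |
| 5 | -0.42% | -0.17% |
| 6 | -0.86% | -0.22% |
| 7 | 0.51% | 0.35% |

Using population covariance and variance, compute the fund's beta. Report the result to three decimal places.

0.848

r̄p = 0.2471%,  r̄m = 0.2957%
Cov = Σ(rp − r̄p)(rm − r̄m) / 7 = 0.5392
Var(rm) = Σ(rm − r̄m)² / 7 = 0.6358
β = Cov / Var = 0.5392 / 0.6358 = 0.8481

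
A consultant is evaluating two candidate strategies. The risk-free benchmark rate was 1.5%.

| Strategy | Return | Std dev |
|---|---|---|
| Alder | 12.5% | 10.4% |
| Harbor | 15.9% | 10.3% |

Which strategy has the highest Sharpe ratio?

Harbor

Alder: Sharpe ratio = (12.5% − 1.5%) / 10.4% = 1.058
Harbor: Sharpe ratio = (15.9% − 1.5%) / 10.3% = 1.398
Highest: Harbor (1.398).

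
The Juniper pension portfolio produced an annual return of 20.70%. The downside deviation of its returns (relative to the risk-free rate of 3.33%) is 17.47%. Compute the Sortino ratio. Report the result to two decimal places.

0.99

Sortino = (Rp − Rf) / σd = (20.70% − 3.33%) / 17.47% = 17.37% / 17.47% = 0.9943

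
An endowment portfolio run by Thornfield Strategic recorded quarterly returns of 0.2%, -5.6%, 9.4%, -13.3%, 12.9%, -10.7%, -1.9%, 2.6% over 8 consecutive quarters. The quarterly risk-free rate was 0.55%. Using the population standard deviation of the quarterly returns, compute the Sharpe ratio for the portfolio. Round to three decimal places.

μ = (0.2 − 5.6 + 9.4 − 13.3 + 12.9 − 10.7 − 1.9 + 2.6) / 8 = -6.40 / 8 = -0.8000%
Σ(r − μ)² = 582.8000; population σ = √(582.8000/8) = 8.5352%
Sharpe = (μ − rf) / σ = (-0.8000 − 0.55) / 8.5352 = -1.3500 / 8.5352 = -0.1582

-0.158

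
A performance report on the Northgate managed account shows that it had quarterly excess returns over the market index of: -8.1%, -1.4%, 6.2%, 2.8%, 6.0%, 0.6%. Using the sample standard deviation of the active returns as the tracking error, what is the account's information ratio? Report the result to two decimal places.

r̄ = (-8.1 − 1.4 + 6.2 + 2.8 + 6 + 0.6) / 6 = 6.10 / 6 = 1.0167%
Σ(r − r̄)² = 144.0083; sample σ = √(144.0083/5) = 5.3667%
IR = r̄ / tracking error = 1.0167 / 5.3667 = 0.1894

0.19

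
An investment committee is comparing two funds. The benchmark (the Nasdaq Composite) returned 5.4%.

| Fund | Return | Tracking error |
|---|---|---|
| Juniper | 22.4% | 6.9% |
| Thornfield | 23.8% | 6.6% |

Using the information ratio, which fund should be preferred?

Juniper: IR = (22.4% − 5.4%) / 6.9% = 2.464
Thornfield: IR = (23.8% − 5.4%) / 6.6% = 2.788
Highest: Thornfield (2.788).

Thornfield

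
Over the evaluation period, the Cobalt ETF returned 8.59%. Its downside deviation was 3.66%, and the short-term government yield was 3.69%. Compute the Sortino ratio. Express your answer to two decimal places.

1.34

Sortino = (Rp − Rf) / σd = (8.59% − 3.69%) / 3.66% = 4.90% / 3.66% = 1.3388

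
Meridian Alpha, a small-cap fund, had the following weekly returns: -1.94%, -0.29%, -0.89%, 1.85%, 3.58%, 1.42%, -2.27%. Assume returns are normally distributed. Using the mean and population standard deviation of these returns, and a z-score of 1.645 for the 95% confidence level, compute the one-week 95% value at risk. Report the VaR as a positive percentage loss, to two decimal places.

3.07

μ = (-1.94 − 0.29 − 0.89 + 1.85 + 3.58 + 1.42 − 2.27) / 7 = 1.460 / 7 = 0.2086%
Population σ = √[Σ(r − μ)² / 7] = √[27.7435 / 7] = √3.9634 = 1.9908%
VaR = −(μ − z·σ) = −(0.2086 − 1.645 × 1.9908) = −(-3.0663) = 3.0663%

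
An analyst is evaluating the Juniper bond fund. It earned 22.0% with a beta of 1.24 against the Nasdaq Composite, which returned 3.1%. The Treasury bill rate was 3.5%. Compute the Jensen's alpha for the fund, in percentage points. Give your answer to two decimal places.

19.00

CAPM expected return = Rf + β(Rm − Rf) = 3.5% + 1.24 × (3.1% − 3.5%) = 3.5 + 1.24 × -0.40 = 3.0040%
Jensen's α = Rp − E[R] = 22.0% − 3.0040% = 18.9960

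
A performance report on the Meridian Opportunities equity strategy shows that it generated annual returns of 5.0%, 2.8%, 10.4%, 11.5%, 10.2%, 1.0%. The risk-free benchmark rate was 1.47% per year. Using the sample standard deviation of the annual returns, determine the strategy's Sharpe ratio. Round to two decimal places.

r̄ = (5 + 2.8 + 10.4 + 11.5 + 10.2 + 1) / 6 = 6.8167%
Σ(r − r̄)² = 99.4883; sample σ = √(99.4883/5) = 4.4607%
Sharpe = (r̄ − rf) / σ = (6.8167 − 1.47) / 4.4607 = 5.3467 / 4.4607 = 1.1986

1.20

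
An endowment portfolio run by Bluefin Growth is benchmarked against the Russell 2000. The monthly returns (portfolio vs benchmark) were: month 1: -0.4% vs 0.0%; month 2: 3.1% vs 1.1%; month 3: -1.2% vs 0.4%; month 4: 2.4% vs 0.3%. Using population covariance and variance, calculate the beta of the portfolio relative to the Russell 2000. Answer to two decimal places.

r̄p = 0.9750%,  r̄m = 0.4500%
Cov = Σ(rp − r̄p)(rm − r̄m) / 4 = 0.4738
Var(rm) = Σ(rm − r̄m)² / 4 = 0.1625
β = Cov / Var = 0.4738 / 0.1625 = 2.9157

2.92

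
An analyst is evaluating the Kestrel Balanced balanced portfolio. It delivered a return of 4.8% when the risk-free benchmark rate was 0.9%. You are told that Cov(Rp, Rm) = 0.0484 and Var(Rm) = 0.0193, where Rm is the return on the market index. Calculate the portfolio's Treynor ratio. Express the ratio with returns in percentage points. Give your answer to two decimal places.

β = Cov / Var = 0.0484 / 0.0193 = 2.5078
Treynor = (Rp − Rf) / β = (4.8% − 0.9%) / 2.5078 = 3.90 / 2.5078 = 1.5551

1.56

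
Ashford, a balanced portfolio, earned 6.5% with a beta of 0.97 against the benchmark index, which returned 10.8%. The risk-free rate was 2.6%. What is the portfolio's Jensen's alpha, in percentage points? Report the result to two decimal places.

CAPM expected return = Rf + β(Rm − Rf) = 2.6% + 0.97 × (10.8% − 2.6%) = 2.6 + 0.97 × 8.20 = 10.5540%
Jensen's α = Rp − E[R] = 6.5% − 10.5540% = -4.0540

-4.05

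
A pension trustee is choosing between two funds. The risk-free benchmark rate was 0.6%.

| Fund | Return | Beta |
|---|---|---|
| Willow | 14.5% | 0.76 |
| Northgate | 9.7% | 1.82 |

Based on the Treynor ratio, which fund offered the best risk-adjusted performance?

Willow: Treynor = (14.5% − 0.6%) / 0.76 = 18.289
Northgate: Treynor = (9.7% − 0.6%) / 1.82 = 5.000
Highest: Willow (18.289).

Willow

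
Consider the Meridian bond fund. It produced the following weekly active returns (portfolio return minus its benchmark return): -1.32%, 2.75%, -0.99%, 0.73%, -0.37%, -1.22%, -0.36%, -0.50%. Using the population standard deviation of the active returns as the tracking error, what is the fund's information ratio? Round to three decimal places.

r̄ = (-1.32 + 2.75 − 0.99 + 0.73 − 0.37 − 1.22 − 0.36 − 0.5) / 8 = -1.280 / 8 = -0.1600%
Population std dev = √[12.6180 / 8] = 1.2559%
IR = r̄ / tracking error = -0.1600 / 1.2559 = -0.1274

-0.127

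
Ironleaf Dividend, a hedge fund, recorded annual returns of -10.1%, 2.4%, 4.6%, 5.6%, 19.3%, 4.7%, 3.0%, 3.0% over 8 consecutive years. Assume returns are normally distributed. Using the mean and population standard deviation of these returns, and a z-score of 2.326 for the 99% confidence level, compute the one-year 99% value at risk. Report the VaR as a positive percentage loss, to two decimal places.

13.20

μ = (-10.1 + 2.4 + 4.6 + 5.6 + 19.3 + 4.7 + 3 + 3) / 8 = 32.50 / 8 = 4.0625%
Σ(r − μ)² = (-10.1 − 4.0625)² + (2.4 − 4.0625)² + (4.6 − 4.0625)² + … = 440.8388
population σ = √(440.8388 / 8) = √55.1049 = 7.4233%
VaR = −(μ − z·σ) = −(4.0625 − 2.326 × 7.4233) = −(-13.2041) = 13.2041%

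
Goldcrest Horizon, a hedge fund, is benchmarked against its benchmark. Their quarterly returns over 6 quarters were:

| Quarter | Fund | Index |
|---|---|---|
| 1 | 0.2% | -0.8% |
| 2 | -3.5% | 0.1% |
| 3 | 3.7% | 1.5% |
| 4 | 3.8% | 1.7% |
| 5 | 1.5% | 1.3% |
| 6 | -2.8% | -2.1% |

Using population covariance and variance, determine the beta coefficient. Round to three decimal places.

1.622

r̄p = 0.4833%,  r̄m = 0.2833%
Cov = Σ(rp − r̄p)(rm − r̄m) / 6 = 3.0847
Var(rm) = Σ(rm − r̄m)² / 6 = 1.9014
β = Cov / Var = 3.0847 / 1.9014 = 1.6223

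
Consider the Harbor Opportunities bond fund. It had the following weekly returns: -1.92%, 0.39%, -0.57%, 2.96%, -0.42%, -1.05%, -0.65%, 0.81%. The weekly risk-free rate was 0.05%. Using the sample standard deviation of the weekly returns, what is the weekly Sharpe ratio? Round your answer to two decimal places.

r̄ = (-1.92 + 0.39 − 0.57 + 2.96 − 0.42 − 1.05 − 0.65 + 0.81) / 8 = -0.450 / 8 = -0.0563%
Sample std dev = √[15.2572 / 7] = 1.4763%
Sharpe = (r̄ − rf) / σ = (-0.0563 − 0.05) / 1.4763 = -0.1063 / 1.4763 = -0.0720

-0.07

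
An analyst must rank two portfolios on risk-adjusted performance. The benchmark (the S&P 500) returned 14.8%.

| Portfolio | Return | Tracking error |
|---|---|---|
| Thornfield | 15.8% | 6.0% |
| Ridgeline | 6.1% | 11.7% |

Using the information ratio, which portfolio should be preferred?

Thornfield

Thornfield: IR = (15.8% − 14.8%) / 6.0% = 0.167
Ridgeline: IR = (6.1% − 14.8%) / 11.7% = -0.744
Highest: Thornfield (0.167).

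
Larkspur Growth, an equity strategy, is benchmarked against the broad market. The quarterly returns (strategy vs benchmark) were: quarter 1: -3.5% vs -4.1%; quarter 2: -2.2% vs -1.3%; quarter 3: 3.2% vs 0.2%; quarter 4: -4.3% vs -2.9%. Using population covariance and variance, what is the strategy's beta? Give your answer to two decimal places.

1.57

r̄p = -1.7000%,  r̄m = -2.0250%
Cov = Σ(rp − r̄p)(rm − r̄m) / 4 = 4.1375
Var(rm) = Σ(rm − r̄m)² / 4 = 2.6369
β = Cov / Var = 4.1375 / 2.6369 = 1.5691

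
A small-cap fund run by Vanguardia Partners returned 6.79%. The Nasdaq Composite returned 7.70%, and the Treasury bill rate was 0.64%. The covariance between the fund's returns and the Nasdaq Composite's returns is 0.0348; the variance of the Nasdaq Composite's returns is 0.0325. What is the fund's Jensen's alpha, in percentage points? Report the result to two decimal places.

-1.41

β = Cov / Var = 0.0348 / 0.0325 = 1.0708
E[R] = Rf + β(Rm − Rf) = 0.64% + 1.0708 × (7.70% − 0.64%) = 8.1998%
α = Rp − E[R] = 6.79% − 8.1998% = -1.4098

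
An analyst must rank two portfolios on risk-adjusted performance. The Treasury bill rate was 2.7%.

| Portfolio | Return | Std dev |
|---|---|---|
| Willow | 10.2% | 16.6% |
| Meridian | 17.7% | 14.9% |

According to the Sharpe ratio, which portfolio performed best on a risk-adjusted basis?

Willow: Sharpe ratio = (10.2% − 2.7%) / 16.6% = 0.452
Meridian: Sharpe ratio = (17.7% − 2.7%) / 14.9% = 1.007
Highest: Meridian (1.007).

Meridian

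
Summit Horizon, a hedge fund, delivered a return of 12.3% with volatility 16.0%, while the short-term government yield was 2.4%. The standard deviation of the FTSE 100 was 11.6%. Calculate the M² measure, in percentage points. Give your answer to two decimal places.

9.58

Sharpe = (Rp − Rf) / σp = (12.3% − 2.4%) / 16.0% = 0.6188
M² = Rf + Sharpe × σm = 2.4% + 0.6188 × 11.6% = 9.5781%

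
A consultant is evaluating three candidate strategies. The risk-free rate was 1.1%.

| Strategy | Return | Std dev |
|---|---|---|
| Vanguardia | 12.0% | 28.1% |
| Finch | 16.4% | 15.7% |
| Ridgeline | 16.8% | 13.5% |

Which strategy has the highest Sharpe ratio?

Ridgeline

Vanguardia: Sharpe ratio = (12.0% − 1.1%) / 28.1% = 0.388
Finch: Sharpe ratio = (16.4% − 1.1%) / 15.7% = 0.975
Ridgeline: Sharpe ratio = (16.8% − 1.1%) / 13.5% = 1.163
Highest: Ridgeline (1.163).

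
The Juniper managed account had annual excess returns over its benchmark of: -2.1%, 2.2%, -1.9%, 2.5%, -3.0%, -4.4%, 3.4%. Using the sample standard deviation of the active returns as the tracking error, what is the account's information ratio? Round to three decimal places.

Mean return r̄ = -3.30 / 7 = -0.4714%
Σ(r − r̄)² = (-2.1 − (-0.4714))² + (2.2 − (-0.4714))² + (-1.9 − (-0.4714))² + … = 57.4743
σ = √[57.4743 / 6] = 3.0950%
IR = r̄ / tracking error = -0.4714 / 3.0950 = -0.1523

-0.152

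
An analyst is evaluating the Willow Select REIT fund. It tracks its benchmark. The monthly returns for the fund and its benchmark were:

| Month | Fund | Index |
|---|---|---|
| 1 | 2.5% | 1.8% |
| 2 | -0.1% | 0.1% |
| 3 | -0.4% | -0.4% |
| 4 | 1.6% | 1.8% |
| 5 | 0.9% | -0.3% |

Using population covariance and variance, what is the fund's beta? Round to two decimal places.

0.92

r̄p = 0.9000%,  r̄m = 0.6000%
Cov = Σ(rp − r̄p)(rm − r̄m) / 5 = 0.9120
Var(rm) = Σ(rm − r̄m)² / 5 = 0.9880
β = Cov / Var = 0.9120 / 0.9880 = 0.9231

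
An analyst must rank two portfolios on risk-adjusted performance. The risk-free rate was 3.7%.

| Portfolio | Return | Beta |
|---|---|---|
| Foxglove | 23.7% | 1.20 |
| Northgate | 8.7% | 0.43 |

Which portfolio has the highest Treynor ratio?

Foxglove: Treynor = (23.7% − 3.7%) / 1.20 = 16.667
Northgate: Treynor = (8.7% − 3.7%) / 0.43 = 11.628
Highest: Foxglove (16.667).

Foxglove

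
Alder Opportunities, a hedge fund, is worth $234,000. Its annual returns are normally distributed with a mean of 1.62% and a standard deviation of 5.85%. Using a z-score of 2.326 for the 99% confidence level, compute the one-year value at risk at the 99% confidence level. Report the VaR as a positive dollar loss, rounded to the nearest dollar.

$28,050

Return at the 99% tail: μ − z·σ = 1.62% − 2.326 × 5.85% = 1.62 − 13.6071 = -11.9871%
VaR = −(-11.9871%) × $234,000 = 11.9871% × $234,000 = $28,050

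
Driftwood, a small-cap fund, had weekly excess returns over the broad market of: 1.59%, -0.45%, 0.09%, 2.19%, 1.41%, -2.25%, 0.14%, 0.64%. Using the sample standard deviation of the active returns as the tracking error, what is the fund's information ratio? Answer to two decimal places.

r̄ = (1.59 − 0.45 + 0.09 + 2.19 + 1.41 − 2.25 + 0.14 + 0.64) / 8 = 0.4200%
Σ(r − r̄)² = 13.6034; sample σ = √(13.6034/7) = 1.3940%
IR = r̄ / tracking error = 0.4200 / 1.3940 = 0.3013

0.30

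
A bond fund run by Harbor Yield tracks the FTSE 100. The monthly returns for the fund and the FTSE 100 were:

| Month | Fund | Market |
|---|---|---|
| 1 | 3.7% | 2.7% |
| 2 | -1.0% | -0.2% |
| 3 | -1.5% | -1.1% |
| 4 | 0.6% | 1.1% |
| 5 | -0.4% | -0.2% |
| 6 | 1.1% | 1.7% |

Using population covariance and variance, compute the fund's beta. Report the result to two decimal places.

1.28

r̄p = 0.4167%,  r̄m = 0.6667%
Cov = Σ(rp − r̄p)(rm − r̄m) / 6 = 2.1306
Var(rm) = Σ(rm − r̄m)² / 6 = 1.6689
β = Cov / Var = 2.1306 / 1.6689 = 1.2766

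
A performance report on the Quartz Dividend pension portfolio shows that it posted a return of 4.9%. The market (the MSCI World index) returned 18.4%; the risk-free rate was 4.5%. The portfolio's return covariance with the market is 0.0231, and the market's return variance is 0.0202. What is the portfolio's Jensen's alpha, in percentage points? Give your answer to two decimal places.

-15.50

β = Cov / Var = 0.0231 / 0.0202 = 1.1436
E[R] = Rf + β(Rm − Rf) = 4.5% + 1.1436 × (18.4% − 4.5%) = 20.3960%
α = Rp − E[R] = 4.9% − 20.3960% = -15.4960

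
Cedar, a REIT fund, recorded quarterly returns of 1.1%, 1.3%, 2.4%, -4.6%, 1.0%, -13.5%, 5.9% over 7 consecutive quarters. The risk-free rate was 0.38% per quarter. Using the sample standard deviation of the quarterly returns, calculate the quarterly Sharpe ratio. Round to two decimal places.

-0.20

Mean return r̄ = -6.40 / 7 = -0.9143%
Sample σ = √[Σ(r − r̄)² / 6] = √[242.0286 / 6] = √40.3381 = 6.3512%
Sharpe = (r̄ − rf) / σ = (-0.9143 − 0.38) / 6.3512 = -1.2943 / 6.3512 = -0.2038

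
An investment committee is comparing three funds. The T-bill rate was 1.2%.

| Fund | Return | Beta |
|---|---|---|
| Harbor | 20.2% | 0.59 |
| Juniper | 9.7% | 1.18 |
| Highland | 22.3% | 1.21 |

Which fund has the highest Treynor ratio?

Harbor

Harbor: Treynor = (20.2% − 1.2%) / 0.59 = 32.203
Juniper: Treynor = (9.7% − 1.2%) / 1.18 = 7.203
Highland: Treynor = (22.3% − 1.2%) / 1.21 = 17.438
Highest: Harbor (32.203).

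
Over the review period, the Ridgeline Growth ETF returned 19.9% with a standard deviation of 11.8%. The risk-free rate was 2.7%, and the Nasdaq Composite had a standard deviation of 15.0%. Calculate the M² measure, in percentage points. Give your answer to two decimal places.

24.56

Sharpe = (Rp − Rf) / σp = (19.9% − 2.7%) / 11.8% = 1.4576
M² = Rf + Sharpe × σm = 2.7% + 1.4576 × 15.0% = 24.5640%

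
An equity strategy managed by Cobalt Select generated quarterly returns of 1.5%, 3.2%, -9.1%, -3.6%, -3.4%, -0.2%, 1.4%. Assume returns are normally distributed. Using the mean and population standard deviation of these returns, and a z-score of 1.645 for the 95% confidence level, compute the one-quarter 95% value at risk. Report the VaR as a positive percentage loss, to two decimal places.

Mean return r̄ = -10.20 / 7 = -1.4571%
Σ(r − r̄)² = (1.5 − (-1.4571))² + (3.2 − (-1.4571))² + (-9.1 − (-1.4571))² + … = 106.9571
σ = √[106.9571 / 7] = 3.9089%
VaR = −(r̄ − z·σ) = −(-1.4571 − 1.645 × 3.9089) = −(-7.8872) = 7.8872%

7.89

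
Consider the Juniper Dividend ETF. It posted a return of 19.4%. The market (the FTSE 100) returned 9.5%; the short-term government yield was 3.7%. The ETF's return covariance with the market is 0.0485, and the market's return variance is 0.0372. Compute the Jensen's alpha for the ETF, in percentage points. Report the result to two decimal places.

β = Cov / Var = 0.0485 / 0.0372 = 1.3038
E[R] = Rf + β(Rm − Rf) = 3.7% + 1.3038 × (9.5% − 3.7%) = 11.2620%
α = Rp − E[R] = 19.4% − 11.2620% = 8.1380

8.14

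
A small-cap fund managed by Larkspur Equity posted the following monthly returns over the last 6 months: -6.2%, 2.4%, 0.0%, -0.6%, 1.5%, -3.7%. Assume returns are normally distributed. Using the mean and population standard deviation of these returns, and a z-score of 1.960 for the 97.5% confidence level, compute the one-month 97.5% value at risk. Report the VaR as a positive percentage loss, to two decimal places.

6.94

r̄ = (-6.2 + 2.4 + 0 − 0.6 + 1.5 − 3.7) / 6 = -1.1000%
Population σ = √[Σ(r − r̄)² / 6] = √[53.2400 / 6] = √8.8733 = 2.9788%
VaR = −(r̄ − z·σ) = −(-1.1000 − 1.960 × 2.9788) = −(-6.9384) = 6.9384%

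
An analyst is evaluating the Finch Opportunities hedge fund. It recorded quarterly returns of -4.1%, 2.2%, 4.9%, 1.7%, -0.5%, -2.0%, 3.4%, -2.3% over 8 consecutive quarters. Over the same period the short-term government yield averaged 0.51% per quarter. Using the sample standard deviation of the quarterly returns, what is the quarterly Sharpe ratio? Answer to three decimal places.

-0.031

Mean return r̄ = 3.30 / 8 = 0.4125%
Sample std dev = √[68.2888 / 7] = 3.1234%
Sharpe = (r̄ − rf) / σ = (0.4125 − 0.51) / 3.1234 = -0.0975 / 3.1234 = -0.0312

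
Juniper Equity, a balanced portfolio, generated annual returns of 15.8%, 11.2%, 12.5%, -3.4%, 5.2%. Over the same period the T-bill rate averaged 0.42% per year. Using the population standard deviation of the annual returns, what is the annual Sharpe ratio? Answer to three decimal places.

Mean return μ = 41.30 / 5 = 8.2600%
Population std dev = √[228.7920 / 5] = 6.7645%
Sharpe = (μ − rf) / σ = (8.2600 − 0.42) / 6.7645 = 7.8400 / 6.7645 = 1.1590

1.159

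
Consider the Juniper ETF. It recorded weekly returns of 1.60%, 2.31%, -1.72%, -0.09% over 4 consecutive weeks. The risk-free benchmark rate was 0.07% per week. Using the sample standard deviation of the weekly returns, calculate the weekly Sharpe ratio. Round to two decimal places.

0.25

r̄ = (1.6 + 2.31 − 1.72 − 0.09) / 4 = 0.5250%
Sample std dev = √[9.7601 / 3] = 1.8037%
Sharpe = (r̄ − rf) / σ = (0.5250 − 0.07) / 1.8037 = 0.4550 / 1.8037 = 0.2523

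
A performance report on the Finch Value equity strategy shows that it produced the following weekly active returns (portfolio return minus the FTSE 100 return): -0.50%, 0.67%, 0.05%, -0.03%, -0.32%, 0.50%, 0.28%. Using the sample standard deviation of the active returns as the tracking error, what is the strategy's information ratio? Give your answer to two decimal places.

0.22

Mean return r̄ = 0.650 / 7 = 0.0929%
Σ(r − r̄)² = (-0.5 − 0.0929)² + (0.67 − 0.0929)² + … = 1.0727
sample σ = √(1.0727 / 6) = √0.1788 = 0.4228%
IR = r̄ / tracking error = 0.0929 / 0.4228 = 0.2197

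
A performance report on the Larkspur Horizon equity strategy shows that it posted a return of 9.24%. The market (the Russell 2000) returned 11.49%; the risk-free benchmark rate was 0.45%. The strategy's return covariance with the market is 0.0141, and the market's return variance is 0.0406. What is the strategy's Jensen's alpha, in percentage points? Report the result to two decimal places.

4.96

β = Cov / Var = 0.0141 / 0.0406 = 0.3473
E[R] = Rf + β(Rm − Rf) = 0.45% + 0.3473 × (11.49% − 0.45%) = 4.2842%
α = Rp − E[R] = 9.24% − 4.2842% = 4.9558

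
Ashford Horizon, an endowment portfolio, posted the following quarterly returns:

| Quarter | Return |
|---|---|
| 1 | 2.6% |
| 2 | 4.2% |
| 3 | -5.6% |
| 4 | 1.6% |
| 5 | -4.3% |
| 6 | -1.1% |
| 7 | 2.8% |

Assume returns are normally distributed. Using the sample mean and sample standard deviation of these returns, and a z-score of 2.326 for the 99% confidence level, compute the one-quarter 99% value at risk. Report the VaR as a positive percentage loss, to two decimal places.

8.77

μ = (2.6 + 4.2 − 5.6 + 1.6 − 4.3 − 1.1 + 2.8) / 7 = 0.0286%
Sample σ = √[Σ(r − μ)² / 6] = √[85.8543 / 6] = √14.3091 = 3.7827%
VaR = −(μ − z·σ) = −(0.0286 − 2.326 × 3.7827) = −(-8.7700) = 8.7700%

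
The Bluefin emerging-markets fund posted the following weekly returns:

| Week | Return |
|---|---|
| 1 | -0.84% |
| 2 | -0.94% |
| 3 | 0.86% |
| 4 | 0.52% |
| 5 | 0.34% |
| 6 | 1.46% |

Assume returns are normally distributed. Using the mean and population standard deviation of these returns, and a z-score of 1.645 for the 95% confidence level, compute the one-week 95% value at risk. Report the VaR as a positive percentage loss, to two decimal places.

r̄ = (-0.84 − 0.94 + 0.86 + 0.52 + 0.34 + 1.46) / 6 = 0.2333%
Population σ = √[Σ(r − r̄)² / 6] = √[4.5197 / 6] = √0.7533 = 0.8679%
VaR = −(r̄ − z·σ) = −(0.2333 − 1.645 × 0.8679) = −(-1.1944) = 1.1944%

1.19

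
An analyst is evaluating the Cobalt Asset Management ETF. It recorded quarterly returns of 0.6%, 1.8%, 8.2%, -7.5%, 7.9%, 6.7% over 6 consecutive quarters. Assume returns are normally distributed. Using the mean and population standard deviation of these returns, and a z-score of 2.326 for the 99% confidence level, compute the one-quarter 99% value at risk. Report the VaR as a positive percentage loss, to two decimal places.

9.87

r̄ = (0.6 + 1.8 + 8.2 − 7.5 + 7.9 + 6.7) / 6 = 2.9500%
Σ(r − r̄)² = 182.1750; population σ = √(182.1750/6) = 5.5102%
VaR = −(r̄ − z·σ) = −(2.9500 − 2.326 × 5.5102) = −(-9.8667) = 9.8667%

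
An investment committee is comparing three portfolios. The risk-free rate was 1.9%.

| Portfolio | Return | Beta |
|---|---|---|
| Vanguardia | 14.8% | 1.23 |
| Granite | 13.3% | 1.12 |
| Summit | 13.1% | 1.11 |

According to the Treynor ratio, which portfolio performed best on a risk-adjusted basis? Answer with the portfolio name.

Vanguardia: Treynor = (14.8% − 1.9%) / 1.23 = 10.488
Granite: Treynor = (13.3% − 1.9%) / 1.12 = 10.179
Summit: Treynor = (13.1% − 1.9%) / 1.11 = 10.090
Highest: Vanguardia (10.488).

Vanguardia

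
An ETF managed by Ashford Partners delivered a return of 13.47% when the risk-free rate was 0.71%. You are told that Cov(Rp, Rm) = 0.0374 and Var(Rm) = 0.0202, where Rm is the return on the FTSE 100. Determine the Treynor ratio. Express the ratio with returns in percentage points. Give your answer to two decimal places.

β = Cov / Var = 0.0374 / 0.0202 = 1.8515
Treynor = (Rp − Rf) / β = (13.47% − 0.71%) / 1.8515 = 12.76 / 1.8515 = 6.8917

6.89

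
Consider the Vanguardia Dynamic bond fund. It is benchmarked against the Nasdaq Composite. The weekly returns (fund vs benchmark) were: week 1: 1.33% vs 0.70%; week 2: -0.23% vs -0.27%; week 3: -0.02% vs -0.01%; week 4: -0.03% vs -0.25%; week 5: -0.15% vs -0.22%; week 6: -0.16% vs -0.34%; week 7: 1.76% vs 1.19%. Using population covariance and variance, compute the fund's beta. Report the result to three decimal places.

1.370

r̄p = 0.3571%,  r̄m = 0.1143%
Cov = Σ(rp − r̄p)(rm − r̄m) / 7 = 0.4138
Var(rm) = Σ(rm − r̄m)² / 7 = 0.3020
β = Cov / Var = 0.4138 / 0.3020 = 1.3702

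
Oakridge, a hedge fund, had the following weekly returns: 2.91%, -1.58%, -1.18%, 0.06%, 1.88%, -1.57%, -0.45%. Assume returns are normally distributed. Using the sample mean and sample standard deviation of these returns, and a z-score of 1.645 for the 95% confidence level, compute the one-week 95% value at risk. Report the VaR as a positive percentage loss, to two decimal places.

2.88

μ = (2.91 − 1.58 − 1.18 + 0.06 + 1.88 − 1.57 − 0.45) / 7 = 0.070 / 7 = 0.0100%
Σ(r − μ)² = 18.5616; sample σ = √(18.5616/6) = 1.7589%
VaR = −(μ − z·σ) = −(0.0100 − 1.645 × 1.7589) = −(-2.8834) = 2.8834%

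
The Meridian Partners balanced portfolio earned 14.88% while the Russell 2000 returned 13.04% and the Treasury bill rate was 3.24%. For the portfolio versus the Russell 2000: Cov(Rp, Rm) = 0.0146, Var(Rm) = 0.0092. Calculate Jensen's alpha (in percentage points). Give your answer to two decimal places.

β = Cov / Var = 0.0146 / 0.0092 = 1.5870
E[R] = Rf + β(Rm − Rf) = 3.24% + 1.5870 × (13.04% − 3.24%) = 18.7926%
α = Rp − E[R] = 14.88% − 18.7926% = -3.9126

-3.91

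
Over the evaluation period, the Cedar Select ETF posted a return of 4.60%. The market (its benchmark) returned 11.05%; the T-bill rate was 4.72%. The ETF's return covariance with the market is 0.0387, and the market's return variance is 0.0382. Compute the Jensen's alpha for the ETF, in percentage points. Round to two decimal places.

β = Cov / Var = 0.0387 / 0.0382 = 1.0131
E[R] = Rf + β(Rm − Rf) = 4.72% + 1.0131 × (11.05% − 4.72%) = 11.1329%
α = Rp − E[R] = 4.60% − 11.1329% = -6.5329

-6.53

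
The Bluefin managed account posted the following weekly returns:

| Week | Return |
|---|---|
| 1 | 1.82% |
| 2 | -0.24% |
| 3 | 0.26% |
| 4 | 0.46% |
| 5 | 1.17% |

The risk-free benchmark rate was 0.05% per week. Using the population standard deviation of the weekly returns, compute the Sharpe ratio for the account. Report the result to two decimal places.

0.89

μ = (1.82 − 0.24 + 0.26 + 0.46 + 1.17) / 5 = 3.470 / 5 = 0.6940%
Σ(r − μ)² = 2.6099; population σ = √(2.6099/5) = 0.7225%
Sharpe = (μ − rf) / σ = (0.6940 − 0.05) / 0.7225 = 0.6440 / 0.7225 = 0.8913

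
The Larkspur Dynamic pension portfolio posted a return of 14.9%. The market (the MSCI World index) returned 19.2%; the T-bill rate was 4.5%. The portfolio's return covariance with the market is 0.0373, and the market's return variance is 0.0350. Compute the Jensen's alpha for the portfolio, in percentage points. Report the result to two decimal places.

-5.27

β = Cov / Var = 0.0373 / 0.0350 = 1.0657
E[R] = Rf + β(Rm − Rf) = 4.5% + 1.0657 × (19.2% − 4.5%) = 20.1658%
α = Rp − E[R] = 14.9% − 20.1658% = -5.2658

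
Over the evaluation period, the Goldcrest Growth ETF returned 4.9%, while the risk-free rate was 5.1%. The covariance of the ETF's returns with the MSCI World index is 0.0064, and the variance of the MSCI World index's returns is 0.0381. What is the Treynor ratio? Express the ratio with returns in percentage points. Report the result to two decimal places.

β = Cov / Var = 0.0064 / 0.0381 = 0.1680
Treynor = (Rp − Rf) / β = (4.9% − 5.1%) / 0.1680 = -0.20 / 0.1680 = -1.1905

-1.19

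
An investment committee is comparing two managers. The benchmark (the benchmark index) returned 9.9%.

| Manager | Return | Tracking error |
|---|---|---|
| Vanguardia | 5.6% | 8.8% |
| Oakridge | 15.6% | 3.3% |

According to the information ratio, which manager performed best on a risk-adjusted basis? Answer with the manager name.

Oakridge

Vanguardia: IR = (5.6% − 9.9%) / 8.8% = -0.489
Oakridge: IR = (15.6% − 9.9%) / 3.3% = 1.727
Highest: Oakridge (1.727).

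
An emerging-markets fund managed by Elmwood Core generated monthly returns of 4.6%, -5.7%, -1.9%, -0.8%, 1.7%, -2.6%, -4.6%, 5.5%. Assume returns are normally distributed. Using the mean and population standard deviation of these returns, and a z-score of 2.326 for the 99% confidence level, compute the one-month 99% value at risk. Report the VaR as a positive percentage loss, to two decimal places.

9.38

r̄ = (4.6 − 5.7 − 1.9 − 0.8 + 1.7 − 2.6 − 4.6 + 5.5) / 8 = -3.80 / 8 = -0.4750%
Population σ = √[Σ(r − r̄)² / 8] = √[117.1550 / 8] = √14.6444 = 3.8268%
VaR = −(r̄ − z·σ) = −(-0.4750 − 2.326 × 3.8268) = −(-9.3761) = 9.3761%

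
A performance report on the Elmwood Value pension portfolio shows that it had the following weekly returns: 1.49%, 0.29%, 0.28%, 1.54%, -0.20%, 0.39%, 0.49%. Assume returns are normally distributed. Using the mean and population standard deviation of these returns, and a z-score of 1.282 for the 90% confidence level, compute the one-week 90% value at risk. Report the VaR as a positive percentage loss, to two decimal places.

Mean return r̄ = 4.280 / 7 = 0.6114%
Σ(r − r̄)² = 2.5695; population σ = √(2.5695/7) = 0.6059%
VaR = −(r̄ − z·σ) = −(0.6114 − 1.282 × 0.6059) = −(-0.1654) = 0.1654%

0.17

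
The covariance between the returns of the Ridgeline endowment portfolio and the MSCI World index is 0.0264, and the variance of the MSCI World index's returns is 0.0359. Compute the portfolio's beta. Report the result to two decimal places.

β = Cov(Rp, Rm) / Var(Rm) = 0.0264 / 0.0359 = 0.7354

0.74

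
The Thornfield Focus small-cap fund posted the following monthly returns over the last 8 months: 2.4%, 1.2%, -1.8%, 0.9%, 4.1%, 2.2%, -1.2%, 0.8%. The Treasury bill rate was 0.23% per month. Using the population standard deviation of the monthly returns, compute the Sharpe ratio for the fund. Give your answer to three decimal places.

Mean return r̄ = 8.60 / 8 = 1.0750%
Population std dev = √[25.7350 / 8] = 1.7936%
Sharpe = (r̄ − rf) / σ = (1.0750 − 0.23) / 1.7936 = 0.8450 / 1.7936 = 0.4711

0.471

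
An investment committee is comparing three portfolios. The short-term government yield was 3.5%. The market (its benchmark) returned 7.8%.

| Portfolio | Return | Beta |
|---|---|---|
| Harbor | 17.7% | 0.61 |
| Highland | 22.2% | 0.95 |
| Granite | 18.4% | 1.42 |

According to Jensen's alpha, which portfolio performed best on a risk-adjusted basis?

Harbor: α = 17.7% − [3.5% + 0.61 × (7.8% − 3.5%)] = 11.577
Highland: α = 22.2% − [3.5% + 0.95 × (7.8% − 3.5%)] = 14.615
Granite: α = 18.4% − [3.5% + 1.42 × (7.8% − 3.5%)] = 8.794
Highest: Highland (14.615).

Highland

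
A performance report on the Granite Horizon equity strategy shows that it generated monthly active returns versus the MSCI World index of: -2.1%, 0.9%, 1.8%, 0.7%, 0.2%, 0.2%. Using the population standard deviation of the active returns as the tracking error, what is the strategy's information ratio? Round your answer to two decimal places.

r̄ = (-2.1 + 0.9 + 1.8 + 0.7 + 0.2 + 0.2) / 6 = 0.2833%
Σ(r − r̄)² = (-2.1 − 0.2833)² + (0.9 − 0.2833)² + … = 8.5483
population σ = √(8.5483 / 6) = √1.4247 = 1.1936%
IR = r̄ / tracking error = 0.2833 / 1.1936 = 0.2373

0.24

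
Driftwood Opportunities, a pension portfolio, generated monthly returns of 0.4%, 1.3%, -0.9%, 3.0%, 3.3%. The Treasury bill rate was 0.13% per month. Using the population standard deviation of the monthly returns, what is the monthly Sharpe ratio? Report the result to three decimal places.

0.817

r̄ = (0.4 + 1.3 − 0.9 + 3 + 3.3) / 5 = 7.10 / 5 = 1.4200%
Population std dev = √[12.4680 / 5] = 1.5791%
Sharpe = (r̄ − rf) / σ = (1.4200 − 0.13) / 1.5791 = 1.2900 / 1.5791 = 0.8169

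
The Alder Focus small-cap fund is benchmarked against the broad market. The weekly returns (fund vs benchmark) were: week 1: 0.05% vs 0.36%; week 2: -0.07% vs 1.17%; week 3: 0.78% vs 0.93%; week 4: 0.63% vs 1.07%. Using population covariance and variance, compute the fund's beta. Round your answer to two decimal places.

0.28

r̄p = 0.3475%,  r̄m = 0.8825%
Cov = Σ(rp − r̄p)(rm − r̄m) / 4 = 0.0272
Var(rm) = Σ(rm − r̄m)² / 4 = 0.0983
β = Cov / Var = 0.0272 / 0.0983 = 0.2767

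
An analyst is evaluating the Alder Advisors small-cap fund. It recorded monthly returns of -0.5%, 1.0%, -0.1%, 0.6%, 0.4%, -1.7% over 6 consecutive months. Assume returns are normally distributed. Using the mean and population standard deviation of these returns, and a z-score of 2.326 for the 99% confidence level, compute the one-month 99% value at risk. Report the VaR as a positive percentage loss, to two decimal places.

2.10

Mean return r̄ = -0.30 / 6 = -0.0500%
Σ(r − r̄)² = 4.6550; population σ = √(4.6550/6) = 0.8808%
VaR = −(r̄ − z·σ) = −(-0.0500 − 2.326 × 0.8808) = −(-2.0987) = 2.0987%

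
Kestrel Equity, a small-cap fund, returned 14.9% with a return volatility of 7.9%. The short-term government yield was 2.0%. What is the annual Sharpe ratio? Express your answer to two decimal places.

Sharpe = (Rp − Rf) / σp = (14.9% − 2.0%) / 7.9% = 12.90% / 7.9% = 1.6329

1.63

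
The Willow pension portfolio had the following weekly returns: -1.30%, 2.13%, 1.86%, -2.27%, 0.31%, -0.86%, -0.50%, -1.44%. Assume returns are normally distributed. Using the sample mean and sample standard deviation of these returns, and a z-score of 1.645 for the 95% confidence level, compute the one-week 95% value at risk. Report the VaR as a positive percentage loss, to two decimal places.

r̄ = (-1.3 + 2.13 + 1.86 − 2.27 + 0.31 − 0.86 − 0.5 − 1.44) / 8 = -2.070 / 8 = -0.2588%
Σ(r − r̄)² = (-1.3 − (-0.2588))² + (2.13 − (-0.2588))² + (1.86 − (-0.2588))² + … = 17.4631
sample σ = √(17.4631 / 7) = √2.4947 = 1.5795%
VaR = −(r̄ − z·σ) = −(-0.2588 − 1.645 × 1.5795) = −(-2.8571) = 2.8571%

2.86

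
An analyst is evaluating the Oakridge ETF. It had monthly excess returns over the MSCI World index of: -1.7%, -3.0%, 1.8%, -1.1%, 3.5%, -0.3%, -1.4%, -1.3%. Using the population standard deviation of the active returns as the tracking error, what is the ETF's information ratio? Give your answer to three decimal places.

r̄ = (-1.7 − 3 + 1.8 − 1.1 + 3.5 − 0.3 − 1.4 − 1.3) / 8 = -0.4375%
Population σ = √[Σ(r − r̄)² / 8] = √[30.7988 / 8] = √3.8499 = 1.9621%
IR = r̄ / tracking error = -0.4375 / 1.9621 = -0.2230

-0.223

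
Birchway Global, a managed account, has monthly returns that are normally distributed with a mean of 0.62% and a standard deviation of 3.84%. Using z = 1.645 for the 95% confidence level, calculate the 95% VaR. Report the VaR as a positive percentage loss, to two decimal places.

VaR (as % loss) = −(μ − z·σ) = −(0.62% − 1.645 × 3.84%) = −(-5.6968%) = 5.6968%

5.70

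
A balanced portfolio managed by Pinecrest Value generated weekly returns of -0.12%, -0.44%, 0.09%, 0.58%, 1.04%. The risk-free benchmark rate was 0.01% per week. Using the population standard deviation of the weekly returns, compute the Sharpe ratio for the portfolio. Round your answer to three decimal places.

0.420

r̄ = (-0.12 − 0.44 + 0.09 + 0.58 + 1.04) / 5 = 0.2300%
Population σ = √[Σ(r − r̄)² / 5] = √[1.3696 / 5] = √0.2739 = 0.5234%
Sharpe = (r̄ − rf) / σ = (0.2300 − 0.01) / 0.5234 = 0.2200 / 0.5234 = 0.4203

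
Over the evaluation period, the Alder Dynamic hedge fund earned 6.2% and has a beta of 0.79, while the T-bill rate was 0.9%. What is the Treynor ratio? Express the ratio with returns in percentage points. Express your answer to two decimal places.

6.71

Treynor = (Rp − Rf) / β = (6.2% − 0.9%) / 0.79 = 5.30 / 0.79 = 6.7089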